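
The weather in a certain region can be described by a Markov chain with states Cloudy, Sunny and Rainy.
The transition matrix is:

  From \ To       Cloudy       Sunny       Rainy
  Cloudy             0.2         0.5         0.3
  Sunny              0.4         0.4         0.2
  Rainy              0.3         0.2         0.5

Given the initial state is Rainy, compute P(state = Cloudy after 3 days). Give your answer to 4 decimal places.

0.3040

Propagate the distribution vector 3 days from Rainy.
After 0 days: (0.0000, 0.0000, 1.0000)
After 1 day: (0.3000, 0.2000, 0.5000)
After 2 days: (0.2900, 0.3300, 0.3800)
After 3 days: (0.3040, 0.3530, 0.3430)
P(in Cloudy after 3 days) = 0.3040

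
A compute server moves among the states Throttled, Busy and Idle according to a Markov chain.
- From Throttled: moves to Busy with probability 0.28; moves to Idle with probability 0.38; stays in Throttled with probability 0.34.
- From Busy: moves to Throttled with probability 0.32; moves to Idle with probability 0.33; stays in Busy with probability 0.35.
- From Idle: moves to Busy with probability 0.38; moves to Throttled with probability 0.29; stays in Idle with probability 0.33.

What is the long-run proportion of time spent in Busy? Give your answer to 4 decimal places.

0.3383

Let the stationary distribution be π with π = πP and π_1 + π_2 + π_3 = 1.
π_1 = 0.34·π_1 + 0.32·π_2 + 0.29·π_3
π_2 = 0.28·π_1 + 0.35·π_2 + 0.38·π_3
Solving with the normalization constraint gives π = (0.3159, 0.3383, 0.3458).
So the stationary probability of Busy is 0.3383.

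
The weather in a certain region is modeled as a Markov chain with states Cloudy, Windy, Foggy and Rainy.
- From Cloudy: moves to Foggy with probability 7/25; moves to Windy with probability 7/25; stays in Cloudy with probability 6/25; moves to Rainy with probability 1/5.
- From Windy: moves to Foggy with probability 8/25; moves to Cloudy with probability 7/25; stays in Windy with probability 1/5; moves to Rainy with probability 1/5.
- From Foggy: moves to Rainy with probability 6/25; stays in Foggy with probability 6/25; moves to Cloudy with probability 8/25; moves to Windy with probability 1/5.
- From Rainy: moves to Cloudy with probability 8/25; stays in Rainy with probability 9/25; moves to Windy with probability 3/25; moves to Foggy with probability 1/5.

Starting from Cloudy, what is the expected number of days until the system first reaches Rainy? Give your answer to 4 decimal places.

Let t(s) be the expected number of days to first reach Rainy from state s, with t(Rainy) = 0. Conditioning on the first day:
t(Cloudy) = 1 + 0.24·t(Cloudy) + 0.28·t(Windy) + 0.28·t(Foggy)
t(Windy) = 1 + 0.28·t(Cloudy) + 0.2·t(Windy) + 0.32·t(Foggy)
t(Foggy) = 1 + 0.32·t(Cloudy) + 0.2·t(Windy) + 0.24·t(Foggy)
Solving: t(Cloudy) = 4.7363, t(Windy) = 4.7295, t(Foggy) = 4.5546.
Expected days from Cloudy to Rainy: 4.7363.

4.7363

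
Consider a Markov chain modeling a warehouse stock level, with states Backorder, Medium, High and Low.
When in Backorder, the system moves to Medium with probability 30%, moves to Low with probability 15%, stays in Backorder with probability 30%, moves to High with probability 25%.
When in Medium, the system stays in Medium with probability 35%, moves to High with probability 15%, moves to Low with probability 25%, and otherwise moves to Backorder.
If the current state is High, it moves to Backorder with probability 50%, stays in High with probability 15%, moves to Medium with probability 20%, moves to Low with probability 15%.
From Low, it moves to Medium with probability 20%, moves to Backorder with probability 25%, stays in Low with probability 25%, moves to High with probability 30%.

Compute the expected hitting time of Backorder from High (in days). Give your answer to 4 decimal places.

2.5447

Let t(s) be the expected number of days to first reach Backorder from state s, with t(Backorder) = 0. Conditioning on the first day:
t(Medium) = 1 + 0.35·t(Medium) + 0.15·t(High) + 0.25·t(Low)
t(High) = 1 + 0.2·t(Medium) + 0.15·t(High) + 0.15·t(Low)
t(Low) = 1 + 0.2·t(Medium) + 0.3·t(High) + 0.25·t(Low)
Solving: t(Medium) = 3.3763, t(High) = 2.5447, t(Low) = 3.2516.
Expected days from High to Backorder: 2.5447.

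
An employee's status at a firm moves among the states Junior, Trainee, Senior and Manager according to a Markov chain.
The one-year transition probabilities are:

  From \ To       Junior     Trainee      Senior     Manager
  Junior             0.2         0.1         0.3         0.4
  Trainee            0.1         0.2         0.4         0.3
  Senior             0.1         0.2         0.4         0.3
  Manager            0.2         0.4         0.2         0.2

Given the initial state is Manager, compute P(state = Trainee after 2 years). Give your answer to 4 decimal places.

0.2200

Propagate the distribution vector 2 years from Manager.
After 0 years: (0.0000, 0.0000, 0.0000, 1.0000)
After 1 year: (0.2000, 0.4000, 0.2000, 0.2000)
After 2 years: (0.1400, 0.2200, 0.3400, 0.3000)
P(in Trainee after 2 years) = 0.2200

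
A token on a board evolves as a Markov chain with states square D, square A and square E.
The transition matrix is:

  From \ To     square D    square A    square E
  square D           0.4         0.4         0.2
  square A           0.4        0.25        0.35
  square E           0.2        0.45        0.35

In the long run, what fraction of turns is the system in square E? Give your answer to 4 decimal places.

Let the stationary distribution be π with π = πP and π_1 + π_2 + π_3 = 1.
π_1 = 0.4·π_1 + 0.4·π_2 + 0.2·π_3
π_2 = 0.4·π_1 + 0.25·π_2 + 0.45·π_3
Solving with the normalization constraint gives π = (0.3402, 0.3608, 0.2990).
So the stationary probability of square E is 0.2990.

0.2990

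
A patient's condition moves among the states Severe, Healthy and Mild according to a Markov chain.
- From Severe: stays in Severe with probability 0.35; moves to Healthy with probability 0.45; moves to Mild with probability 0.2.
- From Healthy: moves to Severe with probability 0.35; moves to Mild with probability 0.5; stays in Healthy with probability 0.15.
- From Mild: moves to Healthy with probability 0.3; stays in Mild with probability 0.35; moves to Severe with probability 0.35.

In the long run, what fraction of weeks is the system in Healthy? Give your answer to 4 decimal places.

Let the stationary distribution be π with π = πP and π_1 + π_2 + π_3 = 1.
π_1 = 0.35·π_1 + 0.35·π_2 + 0.35·π_3
π_2 = 0.45·π_1 + 0.15·π_2 + 0.3·π_3
Solving with the normalization constraint gives π = (0.3500, 0.3065, 0.3435).
So the stationary probability of Healthy is 0.3065.

0.3065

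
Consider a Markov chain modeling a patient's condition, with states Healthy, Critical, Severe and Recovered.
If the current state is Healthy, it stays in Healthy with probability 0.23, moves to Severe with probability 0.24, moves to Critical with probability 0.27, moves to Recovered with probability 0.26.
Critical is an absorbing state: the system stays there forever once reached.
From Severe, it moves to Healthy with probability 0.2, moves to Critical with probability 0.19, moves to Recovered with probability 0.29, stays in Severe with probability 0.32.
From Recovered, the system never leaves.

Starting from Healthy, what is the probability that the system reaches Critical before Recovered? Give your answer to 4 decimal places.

0.4819

Let h(s) be the probability of absorption at Critical starting from transient state s. Then h(Critical) = 1 and h(Recovered) = 0. By first-step analysis:
h(Healthy) = 0.23·h(Healthy) + 0.27·1 + 0.24·h(Severe) + 0.26·0
h(Severe) = 0.2·h(Healthy) + 0.19·1 + 0.32·h(Severe) + 0.29·0
Solving: h(Healthy) = 0.4819, h(Severe) = 0.4212.
Starting from Healthy, the probability is 0.4819.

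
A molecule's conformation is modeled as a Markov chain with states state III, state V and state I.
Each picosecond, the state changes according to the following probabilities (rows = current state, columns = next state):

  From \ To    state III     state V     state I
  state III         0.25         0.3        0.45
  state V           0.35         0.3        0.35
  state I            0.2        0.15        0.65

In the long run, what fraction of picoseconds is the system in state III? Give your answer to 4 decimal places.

Let the stationary distribution be π with π = πP and π_1 + π_2 + π_3 = 1.
π_1 = 0.25·π_1 + 0.35·π_2 + 0.2·π_3
π_2 = 0.3·π_1 + 0.3·π_2 + 0.15·π_3
Solving with the normalization constraint gives π = (0.2452, 0.2197, 0.5350).
So the stationary probability of state III is 0.2452.

0.2452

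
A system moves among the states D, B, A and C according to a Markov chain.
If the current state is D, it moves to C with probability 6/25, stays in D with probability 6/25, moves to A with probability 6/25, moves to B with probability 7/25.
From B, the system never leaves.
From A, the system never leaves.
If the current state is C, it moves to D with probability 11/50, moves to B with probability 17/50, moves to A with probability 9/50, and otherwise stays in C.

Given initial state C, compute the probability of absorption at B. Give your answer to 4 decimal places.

0.6279

Let h(s) be the probability of absorption at B starting from transient state s. Then h(B) = 1 and h(A) = 0. By first-step analysis:
h(D) = 0.24·h(D) + 0.28·1 + 0.24·0 + 0.24·h(C)
h(C) = 0.22·h(D) + 0.34·1 + 0.18·0 + 0.26·h(C)
Solving: h(D) = 0.5667, h(C) = 0.6279.
Starting from C, the probability is 0.6279.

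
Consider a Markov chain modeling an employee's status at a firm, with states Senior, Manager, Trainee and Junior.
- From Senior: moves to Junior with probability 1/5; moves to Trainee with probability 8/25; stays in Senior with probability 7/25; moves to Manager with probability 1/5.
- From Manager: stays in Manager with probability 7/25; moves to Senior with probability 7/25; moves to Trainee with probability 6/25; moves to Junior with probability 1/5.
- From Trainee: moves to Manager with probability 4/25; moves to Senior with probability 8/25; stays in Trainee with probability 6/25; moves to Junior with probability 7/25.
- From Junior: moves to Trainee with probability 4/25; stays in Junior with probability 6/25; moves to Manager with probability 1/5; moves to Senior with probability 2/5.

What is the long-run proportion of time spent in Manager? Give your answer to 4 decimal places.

Let the stationary distribution be π with π = πP and π_1 + π_2 + π_3 + π_4 = 1.
π_1 = 0.28·π_1 + 0.28·π_2 + 0.32·π_3 + 0.4·π_4
π_2 = 0.2·π_1 + 0.28·π_2 + 0.16·π_3 + 0.2·π_4
π_3 = 0.32·π_1 + 0.24·π_2 + 0.24·π_3 + 0.16·π_4
Solving with the normalization constraint gives π = (0.3174, 0.2066, 0.2471, 0.2289).
So the stationary probability of Manager is 0.2066.

0.2066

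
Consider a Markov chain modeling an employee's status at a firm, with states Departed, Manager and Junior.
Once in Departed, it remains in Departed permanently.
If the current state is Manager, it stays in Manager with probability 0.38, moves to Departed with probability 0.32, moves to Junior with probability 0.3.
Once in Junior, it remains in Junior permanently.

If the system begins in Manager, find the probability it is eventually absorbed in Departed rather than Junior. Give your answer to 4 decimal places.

Let h(s) be the probability of absorption at Departed starting from transient state s. Then h(Departed) = 1 and h(Junior) = 0. By first-step analysis:
h(Manager) = 0.32·1 + 0.38·h(Manager) + 0.3·0
Solving: h(Manager) = 0.5161.
Starting from Manager, the probability is 0.5161.

0.5161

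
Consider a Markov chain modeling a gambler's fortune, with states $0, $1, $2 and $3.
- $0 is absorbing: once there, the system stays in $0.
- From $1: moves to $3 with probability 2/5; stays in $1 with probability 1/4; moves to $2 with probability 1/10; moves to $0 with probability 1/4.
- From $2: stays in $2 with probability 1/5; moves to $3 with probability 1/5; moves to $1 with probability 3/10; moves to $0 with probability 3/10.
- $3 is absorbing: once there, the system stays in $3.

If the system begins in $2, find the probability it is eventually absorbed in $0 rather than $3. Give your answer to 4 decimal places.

Let h(s) be the probability of absorption at $0 starting from transient state s. Then h($0) = 1 and h($3) = 0. By first-step analysis:
h($1) = 0.25·1 + 0.25·h($1) + 0.1·h($2) + 0.4·0
h($2) = 0.3·1 + 0.3·h($1) + 0.2·h($2) + 0.2·0
Solving: h($1) = 0.4035, h($2) = 0.5263.
Starting from $2, the probability is 0.5263.

0.5263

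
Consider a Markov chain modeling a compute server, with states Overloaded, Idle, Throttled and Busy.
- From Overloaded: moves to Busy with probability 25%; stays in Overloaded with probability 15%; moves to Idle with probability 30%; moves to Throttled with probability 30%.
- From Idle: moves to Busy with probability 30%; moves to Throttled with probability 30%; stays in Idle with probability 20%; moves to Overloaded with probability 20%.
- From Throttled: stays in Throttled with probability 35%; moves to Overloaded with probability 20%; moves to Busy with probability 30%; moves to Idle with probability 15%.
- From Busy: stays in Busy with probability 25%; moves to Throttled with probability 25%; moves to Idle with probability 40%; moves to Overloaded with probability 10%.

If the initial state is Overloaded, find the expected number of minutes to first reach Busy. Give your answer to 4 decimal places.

3.6066

Let t(s) be the expected number of minutes to first reach Busy from state s, with t(Busy) = 0. Conditioning on the first minute:
t(Overloaded) = 1 + 0.15·t(Overloaded) + 0.3·t(Idle) + 0.3·t(Throttled)
t(Idle) = 1 + 0.2·t(Overloaded) + 0.2·t(Idle) + 0.3·t(Throttled)
t(Throttled) = 1 + 0.2·t(Overloaded) + 0.15·t(Idle) + 0.35·t(Throttled)
Solving: t(Overloaded) = 3.6066, t(Idle) = 3.4426, t(Throttled) = 3.4426.
Expected minutes from Overloaded to Busy: 3.6066.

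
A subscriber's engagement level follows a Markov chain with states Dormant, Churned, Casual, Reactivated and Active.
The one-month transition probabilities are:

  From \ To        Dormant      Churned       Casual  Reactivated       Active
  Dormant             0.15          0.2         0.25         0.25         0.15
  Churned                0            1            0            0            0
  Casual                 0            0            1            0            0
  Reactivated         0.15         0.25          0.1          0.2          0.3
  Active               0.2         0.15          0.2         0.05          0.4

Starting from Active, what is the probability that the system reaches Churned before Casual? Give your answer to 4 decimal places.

Let h(s) be the probability of absorption at Churned starting from transient state s. Then h(Churned) = 1 and h(Casual) = 0. By first-step analysis:
h(Dormant) = 0.15·h(Dormant) + 0.2·1 + 0.25·0 + 0.25·h(Reactivated) + 0.15·h(Active)
h(Reactivated) = 0.15·h(Dormant) + 0.25·1 + 0.1·0 + 0.2·h(Reactivated) + 0.3·h(Active)
h(Active) = 0.2·h(Dormant) + 0.15·1 + 0.2·0 + 0.05·h(Reactivated) + 0.4·h(Active)
Solving: h(Dormant) = 0.4859, h(Reactivated) = 0.5761, h(Active) = 0.4600.
Starting from Active, the probability is 0.4600.

0.4600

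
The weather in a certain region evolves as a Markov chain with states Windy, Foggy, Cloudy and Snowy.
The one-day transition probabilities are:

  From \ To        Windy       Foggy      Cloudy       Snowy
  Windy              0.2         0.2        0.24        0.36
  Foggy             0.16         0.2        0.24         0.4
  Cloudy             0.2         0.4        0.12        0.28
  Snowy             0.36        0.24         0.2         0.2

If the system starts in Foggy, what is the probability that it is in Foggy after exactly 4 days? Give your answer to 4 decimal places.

0.2534

Propagate the distribution vector 4 days from Foggy.
After 0 days: (0.0000, 1.0000, 0.0000, 0.0000)
After 1 day: (0.1600, 0.2000, 0.2400, 0.4000)
After 2 days: (0.2560, 0.2640, 0.1952, 0.2848)
After 3 days: (0.2350, 0.2504, 0.2052, 0.3094)
After 4 days: (0.2395, 0.2534, 0.2030, 0.3041)
P(in Foggy after 4 days) = 0.2534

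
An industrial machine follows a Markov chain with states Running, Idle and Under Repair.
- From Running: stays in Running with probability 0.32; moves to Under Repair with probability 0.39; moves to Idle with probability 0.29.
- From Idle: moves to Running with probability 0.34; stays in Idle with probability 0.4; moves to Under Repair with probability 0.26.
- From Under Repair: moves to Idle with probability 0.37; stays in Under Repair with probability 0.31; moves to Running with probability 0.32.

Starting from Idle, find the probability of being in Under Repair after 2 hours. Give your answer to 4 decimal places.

Sum over the intermediate state after 1 hour:
P = P(Idle→Running)·P(Running→Under Repair) + P(Idle→Idle)·P(Idle→Under Repair) + P(Idle→Under Repair)·P(Under Repair→Under Repair)
  = 0.34×0.39 + 0.4×0.26 + 0.26×0.31
  = 0.1326 + 0.1040 + 0.0806 = 0.3172

0.3172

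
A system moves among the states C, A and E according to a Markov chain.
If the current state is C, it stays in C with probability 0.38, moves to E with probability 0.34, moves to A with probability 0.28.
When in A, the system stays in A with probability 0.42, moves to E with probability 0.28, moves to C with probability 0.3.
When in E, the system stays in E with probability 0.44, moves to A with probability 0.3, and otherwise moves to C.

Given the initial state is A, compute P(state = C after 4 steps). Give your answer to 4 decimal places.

Propagate the distribution vector 4 steps from A.
After 0 steps: (0.0000, 1.0000, 0.0000)
After 1 step: (0.3000, 0.4200, 0.2800)
After 2 steps: (0.3128, 0.3444, 0.3428)
After 3 steps: (0.3113, 0.3351, 0.3536)
After 4 steps: (0.3108, 0.3340, 0.3553)
P(in C after 4 steps) = 0.3108

0.3108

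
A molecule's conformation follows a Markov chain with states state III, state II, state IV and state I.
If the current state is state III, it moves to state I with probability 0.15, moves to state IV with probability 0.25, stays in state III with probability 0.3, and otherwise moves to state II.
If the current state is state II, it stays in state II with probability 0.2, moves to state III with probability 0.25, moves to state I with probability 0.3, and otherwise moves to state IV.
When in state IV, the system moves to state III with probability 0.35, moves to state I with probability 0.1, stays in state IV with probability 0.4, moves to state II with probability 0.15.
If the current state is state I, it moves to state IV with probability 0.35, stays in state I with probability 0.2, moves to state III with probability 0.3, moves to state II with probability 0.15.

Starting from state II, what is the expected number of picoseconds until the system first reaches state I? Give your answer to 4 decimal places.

Let t(s) be the expected number of picoseconds to first reach state I from state s, with t(state I) = 0. Conditioning on the first picosecond:
t(state III) = 1 + 0.3·t(state III) + 0.3·t(state II) + 0.25·t(state IV)
t(state II) = 1 + 0.25·t(state III) + 0.2·t(state II) + 0.25·t(state IV)
t(state IV) = 1 + 0.35·t(state III) + 0.15·t(state II) + 0.4·t(state IV)
Solving: t(state III) = 5.8759, t(state II) = 5.0746, t(state IV) = 6.3629.
Expected picoseconds from state II to state I: 5.0746.

5.0746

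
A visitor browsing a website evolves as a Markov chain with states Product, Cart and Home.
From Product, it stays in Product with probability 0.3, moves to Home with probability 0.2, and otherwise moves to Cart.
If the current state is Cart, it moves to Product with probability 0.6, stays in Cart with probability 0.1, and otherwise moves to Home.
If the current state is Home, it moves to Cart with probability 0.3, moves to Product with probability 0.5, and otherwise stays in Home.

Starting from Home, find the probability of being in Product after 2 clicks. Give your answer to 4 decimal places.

0.4300

Sum over the intermediate state after 1 click:
P = P(Home→Product)·P(Product→Product) + P(Home→Cart)·P(Cart→Product) + P(Home→Home)·P(Home→Product)
  = 0.5×0.3 + 0.3×0.6 + 0.2×0.5
  = 0.1500 + 0.1800 + 0.1000 = 0.4300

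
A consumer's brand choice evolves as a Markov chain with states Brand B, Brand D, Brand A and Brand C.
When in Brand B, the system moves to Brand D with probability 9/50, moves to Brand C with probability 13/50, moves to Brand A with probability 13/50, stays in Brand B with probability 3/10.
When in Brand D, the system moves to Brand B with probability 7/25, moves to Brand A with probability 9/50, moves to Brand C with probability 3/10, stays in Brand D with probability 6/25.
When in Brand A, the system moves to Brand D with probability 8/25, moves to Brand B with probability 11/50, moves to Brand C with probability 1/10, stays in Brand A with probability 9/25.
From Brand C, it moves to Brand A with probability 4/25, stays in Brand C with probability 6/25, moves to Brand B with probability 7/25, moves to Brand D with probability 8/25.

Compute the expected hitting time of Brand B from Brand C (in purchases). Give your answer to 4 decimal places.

3.7375

Let t(s) be the expected number of purchases to first reach Brand B from state s, with t(Brand B) = 0. Conditioning on the first purchase:
t(Brand D) = 1 + 0.24·t(Brand D) + 0.18·t(Brand A) + 0.3·t(Brand C)
t(Brand A) = 1 + 0.32·t(Brand D) + 0.36·t(Brand A) + 0.1·t(Brand C)
t(Brand C) = 1 + 0.32·t(Brand D) + 0.16·t(Brand A) + 0.24·t(Brand C)
Solving: t(Brand D) = 3.7427, t(Brand A) = 4.0179, t(Brand C) = 3.7375.
Expected purchases from Brand C to Brand B: 3.7375.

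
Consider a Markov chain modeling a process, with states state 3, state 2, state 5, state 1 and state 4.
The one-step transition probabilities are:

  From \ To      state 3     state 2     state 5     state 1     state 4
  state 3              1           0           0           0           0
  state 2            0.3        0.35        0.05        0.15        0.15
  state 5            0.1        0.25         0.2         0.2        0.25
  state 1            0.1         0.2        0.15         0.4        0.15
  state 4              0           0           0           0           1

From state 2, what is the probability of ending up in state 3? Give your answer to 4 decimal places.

0.6048

Let h(s) be the probability of absorption at state 3 starting from transient state s. Then h(state 3) = 1 and h(state 4) = 0. By first-step analysis:
h(state 2) = 0.3·1 + 0.35·h(state 2) + 0.05·h(state 5) + 0.15·h(state 1) + 0.15·0
h(state 5) = 0.1·1 + 0.25·h(state 2) + 0.2·h(state 5) + 0.2·h(state 1) + 0.25·0
h(state 1) = 0.1·1 + 0.2·h(state 2) + 0.15·h(state 5) + 0.4·h(state 1) + 0.15·0
Solving: h(state 2) = 0.6048, h(state 5) = 0.4332, h(state 1) = 0.4766.
Starting from state 2, the probability is 0.6048.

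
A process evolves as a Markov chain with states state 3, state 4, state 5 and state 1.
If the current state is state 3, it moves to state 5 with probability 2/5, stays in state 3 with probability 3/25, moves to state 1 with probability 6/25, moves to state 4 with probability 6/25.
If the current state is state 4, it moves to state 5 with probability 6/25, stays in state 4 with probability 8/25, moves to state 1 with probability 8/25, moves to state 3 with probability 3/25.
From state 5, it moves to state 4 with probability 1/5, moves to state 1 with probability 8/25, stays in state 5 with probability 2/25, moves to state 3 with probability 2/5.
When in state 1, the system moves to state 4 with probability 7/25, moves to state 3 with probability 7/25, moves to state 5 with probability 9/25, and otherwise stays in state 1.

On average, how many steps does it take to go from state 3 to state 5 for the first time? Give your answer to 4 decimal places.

2.8763

Let t(s) be the expected number of steps to first reach state 5 from state s, with t(state 5) = 0. Conditioning on the first step:
t(state 3) = 1 + 0.12·t(state 3) + 0.24·t(state 4) + 0.24·t(state 1)
t(state 4) = 1 + 0.12·t(state 3) + 0.32·t(state 4) + 0.32·t(state 1)
t(state 1) = 1 + 0.28·t(state 3) + 0.28·t(state 4) + 0.08·t(state 1)
Solving: t(state 3) = 2.8763, t(state 4) = 3.3867, t(state 1) = 2.9931.
Expected steps from state 3 to state 5: 2.8763.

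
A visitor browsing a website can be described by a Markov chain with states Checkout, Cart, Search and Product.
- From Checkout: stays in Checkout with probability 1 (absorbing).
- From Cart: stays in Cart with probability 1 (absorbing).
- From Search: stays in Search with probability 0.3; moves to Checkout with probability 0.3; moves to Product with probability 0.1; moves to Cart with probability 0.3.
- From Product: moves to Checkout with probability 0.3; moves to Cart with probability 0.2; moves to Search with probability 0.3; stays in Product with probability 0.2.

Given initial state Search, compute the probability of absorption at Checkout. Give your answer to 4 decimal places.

0.5094

Let h(s) be the probability of absorption at Checkout starting from transient state s. Then h(Checkout) = 1 and h(Cart) = 0. By first-step analysis:
h(Search) = 0.3·1 + 0.3·0 + 0.3·h(Search) + 0.1·h(Product)
h(Product) = 0.3·1 + 0.2·0 + 0.3·h(Search) + 0.2·h(Product)
Solving: h(Search) = 0.5094, h(Product) = 0.5660.
Starting from Search, the probability is 0.5094.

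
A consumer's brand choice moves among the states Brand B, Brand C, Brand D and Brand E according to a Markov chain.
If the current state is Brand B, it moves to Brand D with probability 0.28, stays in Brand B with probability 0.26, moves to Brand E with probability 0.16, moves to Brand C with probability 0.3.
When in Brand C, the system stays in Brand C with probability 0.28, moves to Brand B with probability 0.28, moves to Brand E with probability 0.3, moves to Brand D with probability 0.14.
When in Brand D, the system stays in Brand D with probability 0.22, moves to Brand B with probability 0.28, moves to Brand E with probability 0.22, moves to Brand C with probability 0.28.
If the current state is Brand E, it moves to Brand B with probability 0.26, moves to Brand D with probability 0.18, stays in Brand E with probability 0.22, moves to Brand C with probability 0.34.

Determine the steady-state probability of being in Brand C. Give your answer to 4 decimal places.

0.2991

Let the stationary distribution be π with π = πP and π_1 + π_2 + π_3 + π_4 = 1.
π_1 = 0.26·π_1 + 0.28·π_2 + 0.28·π_3 + 0.26·π_4
π_2 = 0.3·π_1 + 0.28·π_2 + 0.28·π_3 + 0.34·π_4
π_3 = 0.28·π_1 + 0.14·π_2 + 0.22·π_3 + 0.18·π_4
Solving with the normalization constraint gives π = (0.2700, 0.2991, 0.2032, 0.2277).
So the stationary probability of Brand C is 0.2991.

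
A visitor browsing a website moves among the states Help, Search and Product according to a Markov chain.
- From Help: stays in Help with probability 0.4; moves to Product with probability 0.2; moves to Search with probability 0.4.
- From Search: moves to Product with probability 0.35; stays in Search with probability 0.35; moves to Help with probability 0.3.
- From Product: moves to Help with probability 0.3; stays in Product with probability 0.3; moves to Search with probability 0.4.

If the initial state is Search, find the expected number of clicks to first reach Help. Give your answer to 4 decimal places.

3.3333

Let t(s) be the expected number of clicks to first reach Help from state s, with t(Help) = 0. Conditioning on the first click:
t(Search) = 1 + 0.35·t(Search) + 0.35·t(Product)
t(Product) = 1 + 0.4·t(Search) + 0.3·t(Product)
Solving: t(Search) = 3.3333, t(Product) = 3.3333.
Expected clicks from Search to Help: 3.3333.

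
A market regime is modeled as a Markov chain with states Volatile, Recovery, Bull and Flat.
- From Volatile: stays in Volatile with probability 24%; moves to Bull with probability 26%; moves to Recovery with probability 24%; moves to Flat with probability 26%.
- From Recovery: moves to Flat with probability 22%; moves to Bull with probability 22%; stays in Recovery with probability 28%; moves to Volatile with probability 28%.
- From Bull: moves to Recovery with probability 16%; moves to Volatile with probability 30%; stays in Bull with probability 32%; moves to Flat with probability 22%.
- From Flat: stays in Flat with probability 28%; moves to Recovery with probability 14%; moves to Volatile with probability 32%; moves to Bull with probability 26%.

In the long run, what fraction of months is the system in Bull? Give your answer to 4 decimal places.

Let the stationary distribution be π with π = πP and π_1 + π_2 + π_3 + π_4 = 1.
π_1 = 0.24·π_1 + 0.28·π_2 + 0.3·π_3 + 0.32·π_4
π_2 = 0.24·π_1 + 0.28·π_2 + 0.16·π_3 + 0.14·π_4
π_3 = 0.26·π_1 + 0.22·π_2 + 0.32·π_3 + 0.26·π_4
Solving with the normalization constraint gives π = (0.2839, 0.2020, 0.2680, 0.2461).
So the stationary probability of Bull is 0.2680.

0.2680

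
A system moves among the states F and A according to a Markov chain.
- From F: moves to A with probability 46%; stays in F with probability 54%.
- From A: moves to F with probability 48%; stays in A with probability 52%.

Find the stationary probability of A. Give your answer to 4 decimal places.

Let the stationary distribution be π with π = πP and π_1 + π_2 = 1.
π_1 = 0.54·π_1 + 0.48·π_2
Solving with the normalization constraint gives π = (0.5106, 0.4894).
So the stationary probability of A is 0.4894.

0.4894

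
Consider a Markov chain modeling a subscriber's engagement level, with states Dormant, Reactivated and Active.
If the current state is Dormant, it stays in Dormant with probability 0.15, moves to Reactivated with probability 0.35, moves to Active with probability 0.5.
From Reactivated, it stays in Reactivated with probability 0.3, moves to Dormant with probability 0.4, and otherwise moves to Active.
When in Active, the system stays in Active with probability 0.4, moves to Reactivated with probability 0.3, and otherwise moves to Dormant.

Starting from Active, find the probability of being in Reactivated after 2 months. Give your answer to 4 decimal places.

0.3150

Sum over the intermediate state after 1 month:
P = P(Active→Dormant)·P(Dormant→Reactivated) + P(Active→Reactivated)·P(Reactivated→Reactivated) + P(Active→Active)·P(Active→Reactivated)
  = 0.3×0.35 + 0.3×0.3 + 0.4×0.3
  = 0.1050 + 0.0900 + 0.1200 = 0.3150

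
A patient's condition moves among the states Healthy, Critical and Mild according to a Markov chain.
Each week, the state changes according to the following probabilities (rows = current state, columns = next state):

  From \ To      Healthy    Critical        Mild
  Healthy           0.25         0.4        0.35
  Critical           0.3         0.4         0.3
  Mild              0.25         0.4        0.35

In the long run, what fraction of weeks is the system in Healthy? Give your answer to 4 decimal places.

0.2700

Let the stationary distribution be π with π = πP and π_1 + π_2 + π_3 = 1.
π_1 = 0.25·π_1 + 0.3·π_2 + 0.25·π_3
π_2 = 0.4·π_1 + 0.4·π_2 + 0.4·π_3
Solving with the normalization constraint gives π = (0.2700, 0.4000, 0.3300).
So the stationary probability of Healthy is 0.2700.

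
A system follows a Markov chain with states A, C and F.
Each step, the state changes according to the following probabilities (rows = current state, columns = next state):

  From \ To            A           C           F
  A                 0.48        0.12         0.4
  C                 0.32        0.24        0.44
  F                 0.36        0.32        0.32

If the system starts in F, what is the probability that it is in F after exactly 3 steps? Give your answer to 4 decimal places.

0.3779

Propagate the distribution vector 3 steps from F.
After 0 steps: (0.0000, 0.0000, 1.0000)
After 1 step: (0.3600, 0.3200, 0.3200)
After 2 steps: (0.3904, 0.2224, 0.3872)
After 3 steps: (0.3980, 0.2241, 0.3779)
P(in F after 3 steps) = 0.3779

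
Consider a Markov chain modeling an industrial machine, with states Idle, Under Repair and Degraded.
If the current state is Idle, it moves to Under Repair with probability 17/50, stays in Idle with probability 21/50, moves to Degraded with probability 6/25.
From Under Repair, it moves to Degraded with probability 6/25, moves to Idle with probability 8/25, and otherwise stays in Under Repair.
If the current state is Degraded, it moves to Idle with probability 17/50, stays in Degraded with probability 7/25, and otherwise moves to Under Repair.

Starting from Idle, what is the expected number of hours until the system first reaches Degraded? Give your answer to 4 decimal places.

Let t(s) be the expected number of hours to first reach Degraded from state s, with t(Degraded) = 0. Conditioning on the first hour:
t(Idle) = 1 + 0.42·t(Idle) + 0.34·t(Under Repair)
t(Under Repair) = 1 + 0.32·t(Idle) + 0.44·t(Under Repair)
Solving: t(Idle) = 4.1667, t(Under Repair) = 4.1667.
Expected hours from Idle to Degraded: 4.1667.

4.1667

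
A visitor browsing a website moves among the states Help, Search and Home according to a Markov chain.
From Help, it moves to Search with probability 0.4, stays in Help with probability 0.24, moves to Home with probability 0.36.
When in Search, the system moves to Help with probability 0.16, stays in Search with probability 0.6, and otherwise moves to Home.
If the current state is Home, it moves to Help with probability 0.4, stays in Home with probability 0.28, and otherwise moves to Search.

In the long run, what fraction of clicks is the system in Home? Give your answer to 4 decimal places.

Let the stationary distribution be π with π = πP and π_1 + π_2 + π_3 = 1.
π_1 = 0.24·π_1 + 0.16·π_2 + 0.4·π_3
π_2 = 0.4·π_1 + 0.6·π_2 + 0.32·π_3
Solving with the normalization constraint gives π = (0.2472, 0.4719, 0.2809).
So the stationary probability of Home is 0.2809.

0.2809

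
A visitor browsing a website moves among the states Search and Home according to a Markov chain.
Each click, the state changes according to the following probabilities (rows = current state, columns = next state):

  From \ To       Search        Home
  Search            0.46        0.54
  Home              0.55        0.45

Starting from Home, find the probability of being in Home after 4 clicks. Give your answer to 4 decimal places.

Propagate the distribution vector 4 clicks from Home.
After 0 clicks: (0.0000, 1.0000)
After 1 click: (0.5500, 0.4500)
After 2 clicks: (0.5005, 0.4995)
After 3 clicks: (0.5050, 0.4950)
After 4 clicks: (0.5046, 0.4954)
P(in Home after 4 clicks) = 0.4954

0.4954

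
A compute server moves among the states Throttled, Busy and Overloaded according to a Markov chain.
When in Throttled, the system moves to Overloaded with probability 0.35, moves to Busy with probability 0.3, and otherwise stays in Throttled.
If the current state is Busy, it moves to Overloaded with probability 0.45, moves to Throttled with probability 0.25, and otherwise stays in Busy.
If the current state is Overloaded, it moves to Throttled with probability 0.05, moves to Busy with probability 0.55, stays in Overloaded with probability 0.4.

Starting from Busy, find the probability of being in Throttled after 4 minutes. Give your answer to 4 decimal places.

Propagate the distribution vector 4 minutes from Busy.
After 0 minutes: (0.0000, 1.0000, 0.0000)
After 1 minute: (0.2500, 0.3000, 0.4500)
After 2 minutes: (0.1850, 0.4125, 0.4025)
After 3 minutes: (0.1880, 0.4006, 0.4114)
After 4 minutes: (0.1865, 0.4028, 0.4106)
P(in Throttled after 4 minutes) = 0.1865

0.1865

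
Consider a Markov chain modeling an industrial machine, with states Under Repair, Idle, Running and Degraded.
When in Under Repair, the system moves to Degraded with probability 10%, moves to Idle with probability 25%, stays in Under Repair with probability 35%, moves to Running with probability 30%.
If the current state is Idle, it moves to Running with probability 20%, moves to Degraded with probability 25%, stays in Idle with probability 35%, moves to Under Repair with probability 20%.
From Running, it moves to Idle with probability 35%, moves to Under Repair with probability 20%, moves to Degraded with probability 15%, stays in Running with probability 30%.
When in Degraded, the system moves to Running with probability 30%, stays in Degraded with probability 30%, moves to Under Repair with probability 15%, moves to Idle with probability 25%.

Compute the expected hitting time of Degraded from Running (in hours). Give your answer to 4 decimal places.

Let t(s) be the expected number of hours to first reach Degraded from state s, with t(Degraded) = 0. Conditioning on the first hour:
t(Under Repair) = 1 + 0.35·t(Under Repair) + 0.25·t(Idle) + 0.3·t(Running)
t(Idle) = 1 + 0.2·t(Under Repair) + 0.35·t(Idle) + 0.2·t(Running)
t(Running) = 1 + 0.2·t(Under Repair) + 0.35·t(Idle) + 0.3·t(Running)
Solving: t(Under Repair) = 6.2651, t(Idle) = 5.2668, t(Running) = 5.8520.
Expected hours from Running to Degraded: 5.8520.

5.8520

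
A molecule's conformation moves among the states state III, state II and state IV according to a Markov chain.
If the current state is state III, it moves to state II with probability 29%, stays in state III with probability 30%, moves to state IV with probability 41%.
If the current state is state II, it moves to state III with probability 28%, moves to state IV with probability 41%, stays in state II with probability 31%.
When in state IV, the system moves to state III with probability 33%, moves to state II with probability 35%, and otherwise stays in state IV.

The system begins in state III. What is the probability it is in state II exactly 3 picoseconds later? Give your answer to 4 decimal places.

0.3188

Propagate the distribution vector 3 picoseconds from state III.
After 0 picoseconds: (1.0000, 0.0000, 0.0000)
After 1 picosecond: (0.3000, 0.2900, 0.4100)
After 2 picoseconds: (0.3065, 0.3204, 0.3731)
After 3 picoseconds: (0.3048, 0.3188, 0.3764)
P(in state II after 3 picoseconds) = 0.3188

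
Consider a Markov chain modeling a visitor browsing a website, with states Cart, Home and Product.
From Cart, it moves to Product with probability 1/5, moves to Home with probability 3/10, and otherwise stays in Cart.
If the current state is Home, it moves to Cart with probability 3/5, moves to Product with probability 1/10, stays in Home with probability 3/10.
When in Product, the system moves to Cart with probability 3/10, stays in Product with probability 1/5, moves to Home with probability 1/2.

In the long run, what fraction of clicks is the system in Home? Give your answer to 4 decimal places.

Let the stationary distribution be π with π = πP and π_1 + π_2 + π_3 = 1.
π_1 = 0.5·π_1 + 0.6·π_2 + 0.3·π_3
π_2 = 0.3·π_1 + 0.3·π_2 + 0.5·π_3
Solving with the normalization constraint gives π = (0.5000, 0.3333, 0.1667).
So the stationary probability of Home is 0.3333.

0.3333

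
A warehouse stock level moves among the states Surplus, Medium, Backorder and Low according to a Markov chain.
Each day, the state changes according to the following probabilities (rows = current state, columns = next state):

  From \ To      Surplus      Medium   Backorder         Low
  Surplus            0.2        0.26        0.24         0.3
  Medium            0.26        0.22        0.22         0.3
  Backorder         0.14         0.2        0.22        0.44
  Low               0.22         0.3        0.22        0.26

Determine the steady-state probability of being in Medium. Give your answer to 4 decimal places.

0.2493

Let the stationary distribution be π with π = πP and π_1 + π_2 + π_3 + π_4 = 1.
π_1 = 0.2·π_1 + 0.26·π_2 + 0.14·π_3 + 0.22·π_4
π_2 = 0.26·π_1 + 0.22·π_2 + 0.2·π_3 + 0.3·π_4
π_3 = 0.24·π_1 + 0.22·π_2 + 0.22·π_3 + 0.22·π_4
Solving with the normalization constraint gives π = (0.2079, 0.2493, 0.2242, 0.3186).
So the stationary probability of Medium is 0.2493.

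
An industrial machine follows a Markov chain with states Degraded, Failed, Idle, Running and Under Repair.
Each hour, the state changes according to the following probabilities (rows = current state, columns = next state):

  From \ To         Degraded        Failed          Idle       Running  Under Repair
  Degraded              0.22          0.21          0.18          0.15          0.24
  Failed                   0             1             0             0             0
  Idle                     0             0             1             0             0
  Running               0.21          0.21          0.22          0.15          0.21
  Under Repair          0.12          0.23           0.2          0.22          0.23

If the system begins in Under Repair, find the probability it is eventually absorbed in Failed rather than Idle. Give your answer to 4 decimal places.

Let h(s) be the probability of absorption at Failed starting from transient state s. Then h(Failed) = 1 and h(Idle) = 0. By first-step analysis:
h(Degraded) = 0.22·h(Degraded) + 0.21·1 + 0.18·0 + 0.15·h(Running) + 0.24·h(Under Repair)
h(Running) = 0.21·h(Degraded) + 0.21·1 + 0.22·0 + 0.15·h(Running) + 0.21·h(Under Repair)
h(Under Repair) = 0.12·h(Degraded) + 0.23·1 + 0.2·0 + 0.22·h(Running) + 0.23·h(Under Repair)
Solving: h(Degraded) = 0.5288, h(Running) = 0.5077, h(Under Repair) = 0.5262.
Starting from Under Repair, the probability is 0.5262.

0.5262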